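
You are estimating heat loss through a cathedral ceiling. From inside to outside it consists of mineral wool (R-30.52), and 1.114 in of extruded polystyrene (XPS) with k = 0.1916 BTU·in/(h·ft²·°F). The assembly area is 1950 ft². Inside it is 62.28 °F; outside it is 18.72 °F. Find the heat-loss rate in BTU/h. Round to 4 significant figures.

2338 BTU/h

1.114/0.1916 = 5.8142
R_total = 30.52 + 5.8142 = 36.334 ft²·°F·h/BTU
Q = A·ΔT/R = 1950 × (62.28 − 18.72) / 36.334 = 2337.8 BTU/h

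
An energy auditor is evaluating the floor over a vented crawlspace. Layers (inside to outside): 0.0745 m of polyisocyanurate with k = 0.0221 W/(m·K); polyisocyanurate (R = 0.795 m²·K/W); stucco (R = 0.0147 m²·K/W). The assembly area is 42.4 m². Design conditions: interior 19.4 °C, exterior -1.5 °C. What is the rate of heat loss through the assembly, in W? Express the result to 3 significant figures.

0.0745/0.0221 = 3.371
R_total = 3.371 + 0.795 + 0.0147 = 4.181 m²·K/W
Q = A·ΔT/R = 42.4 × (19.4 − (-1.5)) / 4.181 = 212 W

212 W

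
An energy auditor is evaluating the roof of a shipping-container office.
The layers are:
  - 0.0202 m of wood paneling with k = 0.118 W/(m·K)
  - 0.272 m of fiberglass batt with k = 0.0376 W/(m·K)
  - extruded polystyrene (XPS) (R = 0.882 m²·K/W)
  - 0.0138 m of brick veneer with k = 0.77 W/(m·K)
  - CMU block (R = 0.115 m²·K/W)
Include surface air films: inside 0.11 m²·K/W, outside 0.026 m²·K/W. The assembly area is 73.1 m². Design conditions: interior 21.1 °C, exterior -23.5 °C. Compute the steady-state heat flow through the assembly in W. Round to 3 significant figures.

381 W

0.0202/0.118 = 0.1712
0.272/0.0376 = 7.234
0.0138/0.77 = 0.01792
R_total = 0.11 + 0.1712 + 7.234 + 0.882 + 0.01792 + 0.115 + 0.026 = 8.556 m²·K/W
Q = A·ΔT/R = 73.1 × (21.1 − (-23.5)) / 8.556 = 381 W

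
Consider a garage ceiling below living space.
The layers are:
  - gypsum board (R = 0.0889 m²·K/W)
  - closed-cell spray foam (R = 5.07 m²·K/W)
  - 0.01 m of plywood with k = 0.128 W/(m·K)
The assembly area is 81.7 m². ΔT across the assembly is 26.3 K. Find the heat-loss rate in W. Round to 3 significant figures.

410 W

0.01/0.128 = 0.07812
R_total = 0.0889 + 5.07 + 0.07812 = 5.237 m²·K/W
Q = A·ΔT/R = 81.7 × 26.3 / 5.237 = 410.3 W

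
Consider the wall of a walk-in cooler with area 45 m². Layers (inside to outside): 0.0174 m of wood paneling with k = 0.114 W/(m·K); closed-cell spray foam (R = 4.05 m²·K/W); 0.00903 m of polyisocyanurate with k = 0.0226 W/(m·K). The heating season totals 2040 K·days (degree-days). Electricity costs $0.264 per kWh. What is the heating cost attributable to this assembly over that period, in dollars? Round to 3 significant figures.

0.0174/0.114 = 0.1526
0.00903/0.0226 = 0.3996
R_total = 0.1526 + 4.05 + 0.3996 = 4.602 m²·K/W
E = A × HDD × 24 / R / 1000 = 45 × 2040 × 24 / 4.602 / 1000 = 478.7 kWh
Cost = 478.7 × 0.264 = $126.4

126 dollars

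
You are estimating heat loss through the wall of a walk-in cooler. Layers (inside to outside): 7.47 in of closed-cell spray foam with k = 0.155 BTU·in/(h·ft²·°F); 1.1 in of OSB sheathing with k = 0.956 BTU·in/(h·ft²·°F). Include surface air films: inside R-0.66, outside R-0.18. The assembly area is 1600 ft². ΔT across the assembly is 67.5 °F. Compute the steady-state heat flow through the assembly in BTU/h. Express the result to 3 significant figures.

7.47/0.155 = 48.19
1.1/0.956 = 1.151
R_total = 0.66 + 48.19 + 1.151 + 0.18 = 50.18 ft²·°F·h/BTU
Q = A·ΔT/R = 1600 × 67.5 / 50.18 = 2152 BTU/h

2150 BTU/h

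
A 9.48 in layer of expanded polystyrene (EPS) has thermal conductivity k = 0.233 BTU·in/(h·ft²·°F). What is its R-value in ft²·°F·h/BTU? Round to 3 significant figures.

40.7 ft²·°F·h/BTU

R = L/k = 9.48/0.233 = 40.69 ft²·°F·h/BTU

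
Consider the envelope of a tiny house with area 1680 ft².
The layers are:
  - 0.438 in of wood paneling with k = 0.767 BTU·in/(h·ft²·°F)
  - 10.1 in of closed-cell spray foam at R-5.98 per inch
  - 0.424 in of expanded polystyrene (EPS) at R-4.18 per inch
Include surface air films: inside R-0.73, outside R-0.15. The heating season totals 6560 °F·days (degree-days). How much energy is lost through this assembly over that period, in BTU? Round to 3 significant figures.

4160000 BTU

0.438/0.767 = 0.5711
10.1 × 5.98 = 60.4
0.424 × 4.18 = 1.772
R_total = 0.73 + 0.5711 + 60.4 + 1.772 + 0.15 = 63.62 ft²·°F·h/BTU
E = A × HDD × 24 / R = 1680 × 6560 × 24 / 63.62 = 4157000 BTU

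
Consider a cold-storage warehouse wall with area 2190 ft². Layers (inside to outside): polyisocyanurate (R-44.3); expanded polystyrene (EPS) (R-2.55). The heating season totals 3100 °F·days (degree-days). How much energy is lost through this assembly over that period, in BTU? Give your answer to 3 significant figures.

R_total = 44.3 + 2.55 = 46.85 ft²·°F·h/BTU
E = A × HDD × 24 / R = 2190 × 3100 × 24 / 46.85 = 3478000 BTU

3480000 BTU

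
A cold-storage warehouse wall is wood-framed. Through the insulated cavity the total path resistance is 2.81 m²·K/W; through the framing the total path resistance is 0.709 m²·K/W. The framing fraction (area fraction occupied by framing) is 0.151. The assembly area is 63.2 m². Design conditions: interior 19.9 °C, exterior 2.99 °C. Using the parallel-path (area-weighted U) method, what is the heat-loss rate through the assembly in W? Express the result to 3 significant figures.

U_eff = 0.849/2.81 + 0.151/0.709 = 0.3021 + 0.213 = 0.5151
R_eff = 1/U_eff = 1.941 m²·K/W
Q = 63.2 × (19.9 − 2.99) / 1.941 = 550.5 W

551 W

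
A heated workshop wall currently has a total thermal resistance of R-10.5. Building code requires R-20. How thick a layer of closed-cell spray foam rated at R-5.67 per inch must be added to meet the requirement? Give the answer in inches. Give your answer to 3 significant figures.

ΔR = 20 − 10.5 = 9.5 ft²·°F·h/BTU
L = ΔR / (R/in) = 9.5/5.67 = 1.675 in

1.68 in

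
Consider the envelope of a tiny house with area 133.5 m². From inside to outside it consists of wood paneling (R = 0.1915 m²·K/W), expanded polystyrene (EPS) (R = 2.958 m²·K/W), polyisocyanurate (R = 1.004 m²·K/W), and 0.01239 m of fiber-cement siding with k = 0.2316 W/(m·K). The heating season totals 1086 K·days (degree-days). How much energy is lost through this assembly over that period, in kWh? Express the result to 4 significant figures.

827.1 kWh

0.01239/0.2316 = 0.053497
R_total = 0.1915 + 2.958 + 1.004 + 0.053497 = 4.207 m²·K/W
E = A × HDD × 24 / R / 1000 = 133.5 × 1086 × 24 / 4.207 / 1000 = 827.08 kWh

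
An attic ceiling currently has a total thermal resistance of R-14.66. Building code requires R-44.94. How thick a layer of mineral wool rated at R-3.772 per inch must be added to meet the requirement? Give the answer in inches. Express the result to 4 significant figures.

ΔR = 44.94 − 14.66 = 30.28 ft²·°F·h/BTU
L = ΔR / (R/in) = 30.28/3.772 = 8.0276 in

8.028 in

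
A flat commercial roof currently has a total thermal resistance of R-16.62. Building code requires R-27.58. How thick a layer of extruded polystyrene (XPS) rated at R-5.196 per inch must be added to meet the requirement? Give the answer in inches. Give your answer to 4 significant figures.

2.109 in

ΔR = 27.58 − 16.62 = 10.96 ft²·°F·h/BTU
L = ΔR / (R/in) = 10.96/5.196 = 2.1093 in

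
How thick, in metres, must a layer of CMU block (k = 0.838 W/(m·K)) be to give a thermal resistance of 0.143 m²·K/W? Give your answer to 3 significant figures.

0.120 m

L = R·k = 0.143 × 0.838 = 0.1198 m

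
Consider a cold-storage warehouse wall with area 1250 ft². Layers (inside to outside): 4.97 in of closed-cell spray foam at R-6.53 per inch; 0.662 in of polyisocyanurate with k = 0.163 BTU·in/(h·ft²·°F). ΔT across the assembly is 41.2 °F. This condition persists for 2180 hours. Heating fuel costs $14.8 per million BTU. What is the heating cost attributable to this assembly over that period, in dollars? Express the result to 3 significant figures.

45.5 dollars

4.97 × 6.53 = 32.45
0.662/0.163 = 4.061
R_total = 32.45 + 4.061 = 36.52 ft²·°F·h/BTU
Q = 1250 × 41.2 / 36.52 = 1410 BTU/h
E = 1410 × 2180 = 3075000 BTU
Cost = 3075000/10⁶ × 14.8 = $45.5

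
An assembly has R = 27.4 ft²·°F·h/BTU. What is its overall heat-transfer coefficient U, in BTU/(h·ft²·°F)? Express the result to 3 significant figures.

0.0365 BTU/(h·ft²·°F)

U = 1/R = 1/27.4 = 0.0365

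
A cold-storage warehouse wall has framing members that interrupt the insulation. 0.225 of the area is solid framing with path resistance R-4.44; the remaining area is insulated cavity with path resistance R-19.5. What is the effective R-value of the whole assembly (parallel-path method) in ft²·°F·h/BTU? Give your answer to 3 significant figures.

U_eff = 0.775/19.5 + 0.225/4.44 = 0.03974 + 0.05068 = 0.09042
R_eff = 1/U_eff = 11.06 ft²·°F·h/BTU

11.1 ft²·°F·h/BTU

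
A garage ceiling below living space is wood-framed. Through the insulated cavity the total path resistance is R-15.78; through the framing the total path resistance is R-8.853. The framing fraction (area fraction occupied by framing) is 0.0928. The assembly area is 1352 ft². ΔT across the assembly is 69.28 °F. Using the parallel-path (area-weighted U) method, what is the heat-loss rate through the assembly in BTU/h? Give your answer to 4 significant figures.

6367 BTU/h

U_eff = 0.9072/15.78 + 0.0928/8.853 = 0.05749 + 0.010482 = 0.067973
R_eff = 1/U_eff = 14.712 ft²·°F·h/BTU
Q = 1352 × 69.28 / 14.712 = 6366.8 BTU/h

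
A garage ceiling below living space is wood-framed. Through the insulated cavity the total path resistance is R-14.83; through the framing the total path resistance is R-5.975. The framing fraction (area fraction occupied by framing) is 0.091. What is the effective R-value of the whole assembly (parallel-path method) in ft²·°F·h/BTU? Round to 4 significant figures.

13.07 ft²·°F·h/BTU

U_eff = 0.909/14.83 + 0.091/5.975 = 0.061295 + 0.01523 = 0.076525
R_eff = 1/U_eff = 13.068 ft²·°F·h/BTU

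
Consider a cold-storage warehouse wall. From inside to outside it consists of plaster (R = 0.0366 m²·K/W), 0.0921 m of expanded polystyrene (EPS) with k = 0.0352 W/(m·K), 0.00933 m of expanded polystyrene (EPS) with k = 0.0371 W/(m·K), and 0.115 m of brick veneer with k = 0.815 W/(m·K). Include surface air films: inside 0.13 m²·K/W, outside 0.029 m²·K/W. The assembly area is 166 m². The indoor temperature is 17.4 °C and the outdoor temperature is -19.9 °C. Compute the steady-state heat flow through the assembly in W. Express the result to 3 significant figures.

0.0921/0.0352 = 2.616
0.00933/0.0371 = 0.2515
0.115/0.815 = 0.1411
R_total = 0.13 + 0.0366 + 2.616 + 0.2515 + 0.1411 + 0.029 = 3.205 m²·K/W
Q = A·ΔT/R = 166 × (17.4 − (-19.9)) / 3.205 = 1932 W

1930 W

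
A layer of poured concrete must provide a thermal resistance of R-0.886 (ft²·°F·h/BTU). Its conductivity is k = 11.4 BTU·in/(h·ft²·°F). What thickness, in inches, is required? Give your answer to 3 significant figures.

10.1 in

L = R × k = 0.886 × 11.4 = 10.1 in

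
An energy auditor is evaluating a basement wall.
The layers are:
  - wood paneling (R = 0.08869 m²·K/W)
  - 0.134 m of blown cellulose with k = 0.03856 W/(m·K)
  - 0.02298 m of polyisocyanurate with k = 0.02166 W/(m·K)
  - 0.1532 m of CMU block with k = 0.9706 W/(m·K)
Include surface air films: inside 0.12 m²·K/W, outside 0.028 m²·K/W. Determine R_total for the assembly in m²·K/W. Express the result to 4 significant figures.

0.134/0.03856 = 3.4751
0.02298/0.02166 = 1.0609
0.1532/0.9706 = 0.15784
R_total = 0.12 + 0.08869 + 3.4751 + 1.0609 + 0.15784 + 0.028 = 4.9306 m²·K/W

4.931 m²·K/W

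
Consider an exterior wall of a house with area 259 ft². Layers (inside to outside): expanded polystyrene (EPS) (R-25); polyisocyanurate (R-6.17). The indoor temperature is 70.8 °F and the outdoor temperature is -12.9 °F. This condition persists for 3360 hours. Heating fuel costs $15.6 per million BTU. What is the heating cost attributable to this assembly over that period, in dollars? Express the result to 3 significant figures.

R_total = 25 + 6.17 = 31.17 ft²·°F·h/BTU
Q = 259 × (70.8 − (-12.9)) / 31.17 = 695.5 BTU/h
E = 695.5 × 3360 = 2337000 BTU
Cost = 2337000/10⁶ × 15.6 = $36.45

36.5 dollars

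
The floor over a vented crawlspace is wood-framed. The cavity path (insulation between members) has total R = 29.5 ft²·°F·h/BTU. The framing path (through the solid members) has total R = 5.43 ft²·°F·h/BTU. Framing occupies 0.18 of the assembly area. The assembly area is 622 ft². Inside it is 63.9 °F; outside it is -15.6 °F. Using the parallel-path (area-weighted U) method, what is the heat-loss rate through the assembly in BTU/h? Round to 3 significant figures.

3010 BTU/h

U_eff = 0.82/29.5 + 0.18/5.43 = 0.0278 + 0.03315 = 0.06095
R_eff = 1/U_eff = 16.41 ft²·°F·h/BTU
Q = 622 × (63.9 − (-15.6)) / 16.41 = 3014 BTU/h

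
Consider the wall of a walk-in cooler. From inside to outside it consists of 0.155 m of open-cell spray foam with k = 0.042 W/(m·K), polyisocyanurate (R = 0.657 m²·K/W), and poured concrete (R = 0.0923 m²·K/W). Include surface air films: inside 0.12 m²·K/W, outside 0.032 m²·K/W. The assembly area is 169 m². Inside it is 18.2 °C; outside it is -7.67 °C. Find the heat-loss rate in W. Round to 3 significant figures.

952 W

0.155/0.042 = 3.69
R_total = 0.12 + 3.69 + 0.657 + 0.0923 + 0.032 = 4.592 m²·K/W
Q = A·ΔT/R = 169 × (18.2 − (-7.67)) / 4.592 = 952.1 W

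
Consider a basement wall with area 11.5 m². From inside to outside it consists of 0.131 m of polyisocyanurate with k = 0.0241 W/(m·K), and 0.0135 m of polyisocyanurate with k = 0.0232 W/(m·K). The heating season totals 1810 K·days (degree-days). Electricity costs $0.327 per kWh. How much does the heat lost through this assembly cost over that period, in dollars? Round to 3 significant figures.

27.1 dollars

0.131/0.0241 = 5.436
0.0135/0.0232 = 0.5819
R_total = 5.436 + 0.5819 = 6.018 m²·K/W
E = A × HDD × 24 / R / 1000 = 11.5 × 1810 × 24 / 6.018 / 1000 = 83.02 kWh
Cost = 83.02 × 0.327 = $27.15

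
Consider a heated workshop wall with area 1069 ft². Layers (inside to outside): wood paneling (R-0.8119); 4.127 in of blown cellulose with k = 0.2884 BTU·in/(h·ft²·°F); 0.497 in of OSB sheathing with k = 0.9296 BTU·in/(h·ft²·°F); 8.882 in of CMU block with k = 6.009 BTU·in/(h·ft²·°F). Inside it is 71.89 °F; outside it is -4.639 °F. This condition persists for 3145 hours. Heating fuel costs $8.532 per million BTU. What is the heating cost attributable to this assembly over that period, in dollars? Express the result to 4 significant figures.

128.1 dollars

4.127/0.2884 = 14.31
0.497/0.9296 = 0.53464
8.882/6.009 = 1.4781
R_total = 0.8119 + 14.31 + 0.53464 + 1.4781 = 17.135 ft²·°F·h/BTU
Q = 1069 × (71.89 − (-4.639)) / 17.135 = 4774.5 BTU/h
E = 4774.5 × 3145 = 15016000 BTU
Cost = 15016000/10⁶ × 8.532 = $128.12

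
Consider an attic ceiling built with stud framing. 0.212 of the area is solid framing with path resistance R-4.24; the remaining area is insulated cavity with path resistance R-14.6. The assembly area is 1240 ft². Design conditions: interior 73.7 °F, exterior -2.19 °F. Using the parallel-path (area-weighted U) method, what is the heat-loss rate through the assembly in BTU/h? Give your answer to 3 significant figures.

9780 BTU/h

U_eff = 0.788/14.6 + 0.212/4.24 = 0.05397 + 0.05 = 0.104
R_eff = 1/U_eff = 9.618 ft²·°F·h/BTU
Q = 1240 × (73.7 − (-2.19)) / 9.618 = 9784 BTU/h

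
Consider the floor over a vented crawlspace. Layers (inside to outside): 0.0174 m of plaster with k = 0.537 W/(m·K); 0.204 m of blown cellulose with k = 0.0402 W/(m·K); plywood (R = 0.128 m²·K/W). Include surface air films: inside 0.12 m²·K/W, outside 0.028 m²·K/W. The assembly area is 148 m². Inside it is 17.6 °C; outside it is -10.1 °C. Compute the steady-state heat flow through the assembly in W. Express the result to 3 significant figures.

0.0174/0.537 = 0.0324
0.204/0.0402 = 5.075
R_total = 0.12 + 0.0324 + 5.075 + 0.128 + 0.028 = 5.383 m²·K/W
Q = A·ΔT/R = 148 × (17.6 − (-10.1)) / 5.383 = 761.6 W

762 W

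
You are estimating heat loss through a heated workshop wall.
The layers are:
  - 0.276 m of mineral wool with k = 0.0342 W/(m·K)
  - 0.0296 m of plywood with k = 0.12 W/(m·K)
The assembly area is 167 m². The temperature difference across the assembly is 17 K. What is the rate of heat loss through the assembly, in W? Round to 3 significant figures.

341 W

0.276/0.0342 = 8.07
0.0296/0.12 = 0.2467
R_total = 8.07 + 0.2467 = 8.317 m²·K/W
Q = A·ΔT/R = 167 × 17 / 8.317 = 341.4 W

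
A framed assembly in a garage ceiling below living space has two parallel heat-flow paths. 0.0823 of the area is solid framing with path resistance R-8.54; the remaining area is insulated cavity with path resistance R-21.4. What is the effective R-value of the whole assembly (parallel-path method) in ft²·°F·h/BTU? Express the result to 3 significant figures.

19.0 ft²·°F·h/BTU

U_eff = 0.9177/21.4 + 0.0823/8.54 = 0.04288 + 0.009637 = 0.05252
R_eff = 1/U_eff = 19.04 ft²·°F·h/BTU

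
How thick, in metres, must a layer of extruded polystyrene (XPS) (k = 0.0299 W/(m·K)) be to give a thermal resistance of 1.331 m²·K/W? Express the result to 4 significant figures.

0.03980 m

L = R·k = 1.331 × 0.0299 = 0.039797 m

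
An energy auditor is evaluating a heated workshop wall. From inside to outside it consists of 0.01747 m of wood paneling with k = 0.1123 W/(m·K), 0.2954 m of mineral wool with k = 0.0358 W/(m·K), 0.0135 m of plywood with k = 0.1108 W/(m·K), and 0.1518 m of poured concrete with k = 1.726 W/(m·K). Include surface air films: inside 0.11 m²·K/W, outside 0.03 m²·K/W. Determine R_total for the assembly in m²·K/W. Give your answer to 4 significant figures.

8.757 m²·K/W

0.01747/0.1123 = 0.15557
0.2954/0.0358 = 8.2514
0.0135/0.1108 = 0.12184
0.1518/1.726 = 0.087949
R_total = 0.11 + 0.15557 + 8.2514 + 0.12184 + 0.087949 + 0.03 = 8.7568 m²·K/W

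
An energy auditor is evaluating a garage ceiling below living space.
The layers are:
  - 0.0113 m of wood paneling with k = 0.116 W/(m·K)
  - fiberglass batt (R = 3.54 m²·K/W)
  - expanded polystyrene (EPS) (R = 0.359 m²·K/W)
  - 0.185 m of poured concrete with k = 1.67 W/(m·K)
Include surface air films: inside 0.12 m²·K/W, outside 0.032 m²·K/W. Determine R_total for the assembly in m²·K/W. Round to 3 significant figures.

0.0113/0.116 = 0.09741
0.185/1.67 = 0.1108
R_total = 0.12 + 0.09741 + 3.54 + 0.359 + 0.1108 + 0.032 = 4.259 m²·K/W

4.26 m²·K/W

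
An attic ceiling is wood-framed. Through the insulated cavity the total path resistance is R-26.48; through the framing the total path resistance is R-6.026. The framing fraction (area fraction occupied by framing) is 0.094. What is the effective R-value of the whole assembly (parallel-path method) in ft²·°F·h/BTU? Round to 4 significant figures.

U_eff = 0.906/26.48 + 0.094/6.026 = 0.034215 + 0.015599 = 0.049814
R_eff = 1/U_eff = 20.075 ft²·°F·h/BTU

20.07 ft²·°F·h/BTU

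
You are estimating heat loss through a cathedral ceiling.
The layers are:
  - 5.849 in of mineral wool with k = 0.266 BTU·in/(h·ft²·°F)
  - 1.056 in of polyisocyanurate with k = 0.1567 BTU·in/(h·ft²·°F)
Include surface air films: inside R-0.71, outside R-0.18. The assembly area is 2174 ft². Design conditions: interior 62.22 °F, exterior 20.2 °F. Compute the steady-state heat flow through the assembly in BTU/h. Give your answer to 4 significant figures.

3084 BTU/h

5.849/0.266 = 21.989
1.056/0.1567 = 6.739
R_total = 0.71 + 21.989 + 6.739 + 0.18 = 29.618 ft²·°F·h/BTU
Q = A·ΔT/R = 2174 × (62.22 − 20.2) / 29.618 = 3084.4 BTU/h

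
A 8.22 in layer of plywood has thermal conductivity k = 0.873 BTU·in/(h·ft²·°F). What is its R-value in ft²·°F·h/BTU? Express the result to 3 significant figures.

9.42 ft²·°F·h/BTU

R = L/k = 8.22/0.873 = 9.416 ft²·°F·h/BTU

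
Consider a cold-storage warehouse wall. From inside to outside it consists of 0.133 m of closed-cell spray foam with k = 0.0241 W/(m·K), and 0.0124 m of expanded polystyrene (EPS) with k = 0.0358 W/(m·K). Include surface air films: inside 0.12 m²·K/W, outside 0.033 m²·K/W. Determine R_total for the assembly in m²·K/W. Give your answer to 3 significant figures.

6.02 m²·K/W

0.133/0.0241 = 5.519
0.0124/0.0358 = 0.3464
R_total = 0.12 + 5.519 + 0.3464 + 0.033 = 6.018 m²·K/W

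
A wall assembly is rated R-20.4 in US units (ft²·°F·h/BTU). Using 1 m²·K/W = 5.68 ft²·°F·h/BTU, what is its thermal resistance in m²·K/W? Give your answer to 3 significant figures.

3.59 m²·K/W

R_SI = 20.4/5.68 = 3.592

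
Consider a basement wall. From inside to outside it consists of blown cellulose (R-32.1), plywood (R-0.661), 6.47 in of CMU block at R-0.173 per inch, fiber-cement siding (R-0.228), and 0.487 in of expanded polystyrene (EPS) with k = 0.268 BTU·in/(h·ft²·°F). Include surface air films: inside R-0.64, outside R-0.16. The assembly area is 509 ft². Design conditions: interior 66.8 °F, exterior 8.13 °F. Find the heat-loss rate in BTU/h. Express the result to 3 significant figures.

813 BTU/h

6.47 × 0.173 = 1.119
0.487/0.268 = 1.817
R_total = 0.64 + 32.1 + 0.661 + 1.119 + 0.228 + 1.817 + 0.16 = 36.73 ft²·°F·h/BTU
Q = A·ΔT/R = 509 × (66.8 − 8.13) / 36.73 = 813.1 BTU/h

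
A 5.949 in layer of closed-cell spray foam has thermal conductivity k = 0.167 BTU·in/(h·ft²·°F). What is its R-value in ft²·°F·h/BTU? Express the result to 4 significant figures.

R = L/k = 5.949/0.167 = 35.623 ft²·°F·h/BTU

35.62 ft²·°F·h/BTU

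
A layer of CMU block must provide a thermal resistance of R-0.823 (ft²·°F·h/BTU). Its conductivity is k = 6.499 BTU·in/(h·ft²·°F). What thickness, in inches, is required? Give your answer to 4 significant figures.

5.349 in

L = R × k = 0.823 × 6.499 = 5.3487 in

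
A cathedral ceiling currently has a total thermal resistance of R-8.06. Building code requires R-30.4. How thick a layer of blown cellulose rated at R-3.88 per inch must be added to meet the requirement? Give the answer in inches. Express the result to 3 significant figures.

5.76 in

ΔR = 30.4 − 8.06 = 22.34 ft²·°F·h/BTU
L = ΔR / (R/in) = 22.34/3.88 = 5.758 in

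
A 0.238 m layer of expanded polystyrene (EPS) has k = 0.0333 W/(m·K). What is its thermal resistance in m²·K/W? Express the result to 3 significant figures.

R = L/k = 0.238/0.0333 = 7.147 m²·K/W

7.15 m²·K/W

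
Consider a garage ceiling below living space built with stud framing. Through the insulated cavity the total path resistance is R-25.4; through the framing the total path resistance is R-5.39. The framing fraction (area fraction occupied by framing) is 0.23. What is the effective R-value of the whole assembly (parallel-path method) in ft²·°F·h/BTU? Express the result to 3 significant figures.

U_eff = 0.77/25.4 + 0.23/5.39 = 0.03031 + 0.04267 = 0.07299
R_eff = 1/U_eff = 13.7 ft²·°F·h/BTU

13.7 ft²·°F·h/BTU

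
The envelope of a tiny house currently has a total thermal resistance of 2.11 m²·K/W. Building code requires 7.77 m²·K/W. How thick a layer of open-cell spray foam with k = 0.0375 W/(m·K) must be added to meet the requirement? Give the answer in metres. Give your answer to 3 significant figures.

0.212 m

ΔR = 7.77 − 2.11 = 5.66 m²·K/W
L = ΔR × k = 5.66 × 0.0375 = 0.2122 m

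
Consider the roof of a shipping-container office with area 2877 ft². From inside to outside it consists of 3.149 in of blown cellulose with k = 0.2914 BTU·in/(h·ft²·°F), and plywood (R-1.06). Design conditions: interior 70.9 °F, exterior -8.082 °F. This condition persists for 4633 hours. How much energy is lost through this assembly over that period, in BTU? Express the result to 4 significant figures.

3.149/0.2914 = 10.806
R_total = 10.806 + 1.06 = 11.866 ft²·°F·h/BTU
Q = 2877 × (70.9 − (-8.082)) / 11.866 = 19149 BTU/h
E = 19149 × 4633 = 88718000 BTU

88720000 BTU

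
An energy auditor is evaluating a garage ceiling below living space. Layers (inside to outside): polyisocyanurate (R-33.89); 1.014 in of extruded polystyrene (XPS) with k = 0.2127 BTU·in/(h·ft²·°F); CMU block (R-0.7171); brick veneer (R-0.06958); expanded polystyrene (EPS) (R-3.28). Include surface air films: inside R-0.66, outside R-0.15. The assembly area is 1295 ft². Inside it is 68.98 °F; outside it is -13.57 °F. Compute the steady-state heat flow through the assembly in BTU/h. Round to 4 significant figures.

2456 BTU/h

1.014/0.2127 = 4.7673
R_total = 0.66 + 33.89 + 4.7673 + 0.7171 + 0.06958 + 3.28 + 0.15 = 43.534 ft²·°F·h/BTU
Q = A·ΔT/R = 1295 × (68.98 − (-13.57)) / 43.534 = 2455.6 BTU/h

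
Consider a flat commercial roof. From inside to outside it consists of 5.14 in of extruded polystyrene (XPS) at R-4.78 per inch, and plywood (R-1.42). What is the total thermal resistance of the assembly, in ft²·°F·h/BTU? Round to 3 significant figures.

26.0 ft²·°F·h/BTU

5.14 × 4.78 = 24.57
R_total = 24.57 + 1.42 = 25.99 ft²·°F·h/BTU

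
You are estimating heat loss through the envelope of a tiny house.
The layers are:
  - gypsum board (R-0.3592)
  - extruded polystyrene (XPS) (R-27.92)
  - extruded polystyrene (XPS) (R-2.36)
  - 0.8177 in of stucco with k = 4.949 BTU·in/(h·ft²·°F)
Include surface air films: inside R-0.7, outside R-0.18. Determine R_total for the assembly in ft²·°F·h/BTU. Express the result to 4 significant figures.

0.8177/4.949 = 0.16523
R_total = 0.7 + 0.3592 + 27.92 + 2.36 + 0.16523 + 0.18 = 31.684 ft²·°F·h/BTU

31.68 ft²·°F·h/BTU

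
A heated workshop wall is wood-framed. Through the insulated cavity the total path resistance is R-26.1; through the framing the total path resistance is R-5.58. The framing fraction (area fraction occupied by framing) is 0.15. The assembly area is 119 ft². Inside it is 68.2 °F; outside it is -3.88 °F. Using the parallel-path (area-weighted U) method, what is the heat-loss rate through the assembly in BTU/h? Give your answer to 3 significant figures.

510 BTU/h

U_eff = 0.85/26.1 + 0.15/5.58 = 0.03257 + 0.02688 = 0.05945
R_eff = 1/U_eff = 16.82 ft²·°F·h/BTU
Q = 119 × (68.2 − (-3.88)) / 16.82 = 509.9 BTU/h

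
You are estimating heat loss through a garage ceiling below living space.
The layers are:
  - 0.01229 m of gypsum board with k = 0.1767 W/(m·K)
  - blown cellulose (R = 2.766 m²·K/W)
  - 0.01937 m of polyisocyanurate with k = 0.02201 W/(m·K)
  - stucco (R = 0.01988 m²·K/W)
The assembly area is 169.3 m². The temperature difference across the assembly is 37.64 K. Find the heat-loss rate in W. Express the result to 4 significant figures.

1706 W

0.01229/0.1767 = 0.069553
0.01937/0.02201 = 0.88005
R_total = 0.069553 + 2.766 + 0.88005 + 0.01988 = 3.7355 m²·K/W
Q = A·ΔT/R = 169.3 × 37.64 / 3.7355 = 1705.9 W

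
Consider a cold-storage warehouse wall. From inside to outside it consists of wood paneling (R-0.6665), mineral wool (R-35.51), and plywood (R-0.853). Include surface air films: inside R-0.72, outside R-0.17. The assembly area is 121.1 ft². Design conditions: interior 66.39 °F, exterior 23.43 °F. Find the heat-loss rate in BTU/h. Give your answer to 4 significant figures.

R_total = 0.72 + 0.6665 + 35.51 + 0.853 + 0.17 = 37.919 ft²·°F·h/BTU
Q = A·ΔT/R = 121.1 × (66.39 − 23.43) / 37.919 = 137.2 BTU/h

137.2 BTU/h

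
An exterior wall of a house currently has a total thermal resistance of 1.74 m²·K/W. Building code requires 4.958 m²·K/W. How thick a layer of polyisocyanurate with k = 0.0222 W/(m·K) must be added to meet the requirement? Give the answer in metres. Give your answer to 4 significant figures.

0.07144 m

ΔR = 4.958 − 1.74 = 3.218 m²·K/W
L = ΔR × k = 3.218 × 0.0222 = 0.07144 m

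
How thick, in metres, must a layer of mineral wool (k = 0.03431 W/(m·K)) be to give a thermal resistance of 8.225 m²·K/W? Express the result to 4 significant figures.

L = R·k = 8.225 × 0.03431 = 0.2822 m

0.2822 m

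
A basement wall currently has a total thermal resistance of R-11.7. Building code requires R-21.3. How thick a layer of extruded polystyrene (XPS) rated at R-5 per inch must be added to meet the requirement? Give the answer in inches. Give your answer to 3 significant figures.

ΔR = 21.3 − 11.7 = 9.6 ft²·°F·h/BTU
L = ΔR / (R/in) = 9.6/5 = 1.92 in

1.92 in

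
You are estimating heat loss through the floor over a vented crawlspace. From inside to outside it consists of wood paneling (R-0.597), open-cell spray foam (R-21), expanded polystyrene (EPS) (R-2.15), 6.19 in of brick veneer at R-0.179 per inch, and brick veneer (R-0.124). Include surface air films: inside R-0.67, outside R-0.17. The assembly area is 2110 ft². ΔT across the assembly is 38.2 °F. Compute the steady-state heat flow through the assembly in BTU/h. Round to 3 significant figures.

6.19 × 0.179 = 1.108
R_total = 0.67 + 0.597 + 21 + 2.15 + 1.108 + 0.124 + 0.17 = 25.82 ft²·°F·h/BTU
Q = A·ΔT/R = 2110 × 38.2 / 25.82 = 3122 BTU/h

3120 BTU/h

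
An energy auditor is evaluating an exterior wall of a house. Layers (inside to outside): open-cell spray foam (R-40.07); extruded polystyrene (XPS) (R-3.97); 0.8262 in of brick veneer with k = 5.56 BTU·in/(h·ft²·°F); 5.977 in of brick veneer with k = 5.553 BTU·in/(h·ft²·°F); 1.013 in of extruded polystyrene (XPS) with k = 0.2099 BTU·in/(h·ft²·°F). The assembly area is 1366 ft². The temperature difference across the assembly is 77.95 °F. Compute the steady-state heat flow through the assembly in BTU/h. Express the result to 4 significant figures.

0.8262/5.56 = 0.1486
5.977/5.553 = 1.0764
1.013/0.2099 = 4.8261
R_total = 40.07 + 3.97 + 0.1486 + 1.0764 + 4.8261 = 50.091 ft²·°F·h/BTU
Q = A·ΔT/R = 1366 × 77.95 / 50.091 = 2125.7 BTU/h

2126 BTU/h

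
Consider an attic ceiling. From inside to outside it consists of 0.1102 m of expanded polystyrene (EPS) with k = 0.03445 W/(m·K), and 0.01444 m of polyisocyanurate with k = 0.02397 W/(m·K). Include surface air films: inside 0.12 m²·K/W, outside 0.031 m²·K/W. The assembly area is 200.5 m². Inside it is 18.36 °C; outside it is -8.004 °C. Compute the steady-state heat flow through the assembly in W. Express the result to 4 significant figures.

0.1102/0.03445 = 3.1988
0.01444/0.02397 = 0.60242
R_total = 0.12 + 3.1988 + 0.60242 + 0.031 = 3.9523 m²·K/W
Q = A·ΔT/R = 200.5 × (18.36 − (-8.004)) / 3.9523 = 1337.5 W

1337 W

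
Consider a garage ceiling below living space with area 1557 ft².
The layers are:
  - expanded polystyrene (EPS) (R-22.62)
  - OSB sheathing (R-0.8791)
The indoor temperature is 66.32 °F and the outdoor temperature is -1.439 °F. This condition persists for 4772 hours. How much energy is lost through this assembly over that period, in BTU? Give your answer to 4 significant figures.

21420000 BTU

R_total = 22.62 + 0.8791 = 23.499 ft²·°F·h/BTU
Q = 1557 × (66.32 − (-1.439)) / 23.499 = 4489.6 BTU/h
E = 4489.6 × 4772 = 21424000 BTU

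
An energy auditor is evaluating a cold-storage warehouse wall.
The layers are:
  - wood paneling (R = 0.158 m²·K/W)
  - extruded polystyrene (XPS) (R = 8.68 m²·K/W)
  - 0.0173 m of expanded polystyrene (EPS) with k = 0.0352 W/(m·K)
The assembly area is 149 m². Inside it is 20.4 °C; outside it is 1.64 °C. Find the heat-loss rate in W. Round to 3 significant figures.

300 W

0.0173/0.0352 = 0.4915
R_total = 0.158 + 8.68 + 0.4915 = 9.329 m²·K/W
Q = A·ΔT/R = 149 × (20.4 − 1.64) / 9.329 = 299.6 W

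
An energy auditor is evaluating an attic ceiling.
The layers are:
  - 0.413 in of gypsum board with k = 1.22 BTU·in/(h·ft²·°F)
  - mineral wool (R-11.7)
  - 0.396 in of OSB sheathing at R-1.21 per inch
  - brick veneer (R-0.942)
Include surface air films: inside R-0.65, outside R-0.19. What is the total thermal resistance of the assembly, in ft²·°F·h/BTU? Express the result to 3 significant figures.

0.413/1.22 = 0.3385
0.396 × 1.21 = 0.4792
R_total = 0.65 + 0.3385 + 11.7 + 0.4792 + 0.942 + 0.19 = 14.3 ft²·°F·h/BTU

14.3 ft²·°F·h/BTU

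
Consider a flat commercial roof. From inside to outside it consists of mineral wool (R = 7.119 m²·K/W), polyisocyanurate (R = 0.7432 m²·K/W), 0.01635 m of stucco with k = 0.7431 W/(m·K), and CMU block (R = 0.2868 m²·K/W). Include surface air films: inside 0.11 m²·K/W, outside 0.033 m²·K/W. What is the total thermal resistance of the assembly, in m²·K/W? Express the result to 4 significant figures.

8.314 m²·K/W

0.01635/0.7431 = 0.022002
R_total = 0.11 + 7.119 + 0.7432 + 0.022002 + 0.2868 + 0.033 = 8.314 m²·K/W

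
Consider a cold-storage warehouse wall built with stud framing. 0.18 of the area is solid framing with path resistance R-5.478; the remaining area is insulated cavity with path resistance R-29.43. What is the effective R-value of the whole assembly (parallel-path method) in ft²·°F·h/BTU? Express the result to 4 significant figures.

U_eff = 0.82/29.43 + 0.18/5.478 = 0.027863 + 0.032859 = 0.060721
R_eff = 1/U_eff = 16.469 ft²·°F·h/BTU

16.47 ft²·°F·h/BTU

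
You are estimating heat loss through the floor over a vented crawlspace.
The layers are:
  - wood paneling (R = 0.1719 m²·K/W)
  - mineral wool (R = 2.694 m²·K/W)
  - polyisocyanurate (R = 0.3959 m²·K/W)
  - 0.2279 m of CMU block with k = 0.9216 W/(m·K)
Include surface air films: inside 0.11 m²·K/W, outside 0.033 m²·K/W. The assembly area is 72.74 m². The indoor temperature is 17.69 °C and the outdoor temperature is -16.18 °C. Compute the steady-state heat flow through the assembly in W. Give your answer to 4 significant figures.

674.6 W

0.2279/0.9216 = 0.24729
R_total = 0.11 + 0.1719 + 2.694 + 0.3959 + 0.24729 + 0.033 = 3.6521 m²·K/W
Q = A·ΔT/R = 72.74 × (17.69 − (-16.18)) / 3.6521 = 674.6 W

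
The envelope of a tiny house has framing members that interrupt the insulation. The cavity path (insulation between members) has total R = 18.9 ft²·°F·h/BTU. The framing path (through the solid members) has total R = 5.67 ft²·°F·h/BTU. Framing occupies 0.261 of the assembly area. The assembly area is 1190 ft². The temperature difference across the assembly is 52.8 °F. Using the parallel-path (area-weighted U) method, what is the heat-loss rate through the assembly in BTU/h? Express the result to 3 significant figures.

5350 BTU/h

U_eff = 0.739/18.9 + 0.261/5.67 = 0.0391 + 0.04603 = 0.08513
R_eff = 1/U_eff = 11.75 ft²·°F·h/BTU
Q = 1190 × 52.8 / 11.75 = 5349 BTU/h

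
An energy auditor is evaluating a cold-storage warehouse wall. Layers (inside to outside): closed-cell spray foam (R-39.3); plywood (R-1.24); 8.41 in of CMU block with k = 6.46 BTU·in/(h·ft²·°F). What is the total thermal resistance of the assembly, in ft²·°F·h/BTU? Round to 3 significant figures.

41.8 ft²·°F·h/BTU

8.41/6.46 = 1.302
R_total = 39.3 + 1.24 + 1.302 = 41.84 ft²·°F·h/BTU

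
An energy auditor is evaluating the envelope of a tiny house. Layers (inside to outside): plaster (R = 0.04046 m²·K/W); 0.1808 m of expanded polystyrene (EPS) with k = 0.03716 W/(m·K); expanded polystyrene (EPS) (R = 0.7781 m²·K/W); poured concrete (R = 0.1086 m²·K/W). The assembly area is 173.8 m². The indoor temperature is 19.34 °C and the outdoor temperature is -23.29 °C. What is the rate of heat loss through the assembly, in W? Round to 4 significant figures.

1279 W

0.1808/0.03716 = 4.8654
R_total = 0.04046 + 4.8654 + 0.7781 + 0.1086 = 5.7926 m²·K/W
Q = A·ΔT/R = 173.8 × (19.34 − (-23.29)) / 5.7926 = 1279.1 W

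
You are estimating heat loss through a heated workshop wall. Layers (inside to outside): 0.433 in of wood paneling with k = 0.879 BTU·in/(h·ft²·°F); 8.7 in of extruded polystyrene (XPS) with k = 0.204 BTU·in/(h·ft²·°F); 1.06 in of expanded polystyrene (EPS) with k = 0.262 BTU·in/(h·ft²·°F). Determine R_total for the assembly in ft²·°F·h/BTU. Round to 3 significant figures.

0.433/0.879 = 0.4926
8.7/0.204 = 42.65
1.06/0.262 = 4.046
R_total = 0.4926 + 42.65 + 4.046 = 47.19 ft²·°F·h/BTU

47.2 ft²·°F·h/BTU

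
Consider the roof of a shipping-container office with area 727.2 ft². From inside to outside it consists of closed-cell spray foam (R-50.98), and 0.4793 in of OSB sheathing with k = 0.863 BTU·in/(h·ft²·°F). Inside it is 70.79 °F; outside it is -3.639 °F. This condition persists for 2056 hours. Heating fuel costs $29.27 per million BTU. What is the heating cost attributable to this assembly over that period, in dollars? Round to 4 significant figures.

63.20 dollars

0.4793/0.863 = 0.55539
R_total = 50.98 + 0.55539 = 51.535 ft²·°F·h/BTU
Q = 727.2 × (70.79 − (-3.639)) / 51.535 = 1050.2 BTU/h
E = 1050.2 × 2056 = 2159300 BTU
Cost = 2159300/10⁶ × 29.27 = $63.203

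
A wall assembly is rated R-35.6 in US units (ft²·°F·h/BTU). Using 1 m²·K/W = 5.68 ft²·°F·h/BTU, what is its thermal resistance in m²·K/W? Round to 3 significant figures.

R_SI = 35.6/5.68 = 6.268

6.27 m²·K/W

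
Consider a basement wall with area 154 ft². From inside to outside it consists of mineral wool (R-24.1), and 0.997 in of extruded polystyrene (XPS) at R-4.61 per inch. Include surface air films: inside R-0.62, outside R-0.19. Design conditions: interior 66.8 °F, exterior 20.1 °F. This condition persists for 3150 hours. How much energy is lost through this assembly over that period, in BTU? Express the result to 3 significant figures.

0.997 × 4.61 = 4.596
R_total = 0.62 + 24.1 + 4.596 + 0.19 = 29.51 ft²·°F·h/BTU
Q = 154 × (66.8 − 20.1) / 29.51 = 243.7 BTU/h
E = 243.7 × 3150 = 767800 BTU

768000 BTU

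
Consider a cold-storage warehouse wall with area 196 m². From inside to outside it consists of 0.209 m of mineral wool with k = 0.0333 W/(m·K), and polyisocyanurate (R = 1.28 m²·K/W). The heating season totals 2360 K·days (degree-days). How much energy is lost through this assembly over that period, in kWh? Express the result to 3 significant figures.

0.209/0.0333 = 6.276
R_total = 6.276 + 1.28 = 7.556 m²·K/W
E = A × HDD × 24 / R / 1000 = 196 × 2360 × 24 / 7.556 / 1000 = 1469 kWh

1470 kWh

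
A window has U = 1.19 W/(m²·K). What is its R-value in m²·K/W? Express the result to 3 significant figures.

R = 1/U = 1/1.19 = 0.8403

0.840 m²·K/W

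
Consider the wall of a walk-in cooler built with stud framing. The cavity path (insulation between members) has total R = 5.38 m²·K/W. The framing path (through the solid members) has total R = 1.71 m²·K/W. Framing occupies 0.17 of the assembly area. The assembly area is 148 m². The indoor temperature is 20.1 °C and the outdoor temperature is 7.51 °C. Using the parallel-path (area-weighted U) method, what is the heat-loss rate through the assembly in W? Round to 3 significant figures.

473 W

U_eff = 0.83/5.38 + 0.17/1.71 = 0.1543 + 0.09942 = 0.2537
R_eff = 1/U_eff = 3.942 m²·K/W
Q = 148 × (20.1 − 7.51) / 3.942 = 472.7 W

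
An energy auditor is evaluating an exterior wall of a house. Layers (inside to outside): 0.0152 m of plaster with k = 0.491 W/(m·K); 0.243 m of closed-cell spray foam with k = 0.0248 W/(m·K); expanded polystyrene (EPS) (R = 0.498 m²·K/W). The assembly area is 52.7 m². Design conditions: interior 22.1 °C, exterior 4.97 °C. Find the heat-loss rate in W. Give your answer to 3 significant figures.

0.0152/0.491 = 0.03096
0.243/0.0248 = 9.798
R_total = 0.03096 + 9.798 + 0.498 = 10.33 m²·K/W
Q = A·ΔT/R = 52.7 × (22.1 − 4.97) / 10.33 = 87.41 W

87.4 W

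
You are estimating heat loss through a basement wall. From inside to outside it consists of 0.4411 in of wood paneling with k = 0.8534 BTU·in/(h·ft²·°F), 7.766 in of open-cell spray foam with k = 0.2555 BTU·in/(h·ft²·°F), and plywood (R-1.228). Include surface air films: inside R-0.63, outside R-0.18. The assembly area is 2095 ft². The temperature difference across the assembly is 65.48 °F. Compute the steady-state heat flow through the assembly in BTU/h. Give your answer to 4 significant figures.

4163 BTU/h

0.4411/0.8534 = 0.51687
7.766/0.2555 = 30.395
R_total = 0.63 + 0.51687 + 30.395 + 1.228 + 0.18 = 32.95 ft²·°F·h/BTU
Q = A·ΔT/R = 2095 × 65.48 / 32.95 = 4163.3 BTU/h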